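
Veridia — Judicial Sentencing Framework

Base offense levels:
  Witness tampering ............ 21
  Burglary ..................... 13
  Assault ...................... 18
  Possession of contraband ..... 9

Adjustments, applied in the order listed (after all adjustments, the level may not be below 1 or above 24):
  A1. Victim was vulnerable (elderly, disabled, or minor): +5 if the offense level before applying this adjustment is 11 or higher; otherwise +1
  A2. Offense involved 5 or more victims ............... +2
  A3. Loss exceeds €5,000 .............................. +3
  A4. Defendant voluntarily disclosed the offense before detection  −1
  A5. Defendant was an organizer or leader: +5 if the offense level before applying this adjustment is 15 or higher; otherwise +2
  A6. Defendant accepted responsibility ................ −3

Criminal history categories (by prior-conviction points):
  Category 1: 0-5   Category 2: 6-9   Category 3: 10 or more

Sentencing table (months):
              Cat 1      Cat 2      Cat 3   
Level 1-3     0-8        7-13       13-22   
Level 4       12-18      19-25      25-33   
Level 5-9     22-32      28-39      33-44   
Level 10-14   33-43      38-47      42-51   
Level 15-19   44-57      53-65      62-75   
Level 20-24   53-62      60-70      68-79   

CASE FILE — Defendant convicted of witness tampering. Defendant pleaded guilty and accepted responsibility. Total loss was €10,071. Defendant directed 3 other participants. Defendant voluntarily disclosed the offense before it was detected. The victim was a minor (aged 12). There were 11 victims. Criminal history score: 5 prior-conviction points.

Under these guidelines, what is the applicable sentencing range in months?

Base offense level for witness tampering: 21.
A1 applies (level before this adjustment is 21 ≥ 11, so +5): 21 + 5 = 26.
A2 applies: 26 + 2 = 28.
A3 applies: 28 + 3 = 31.
A4 applies: 31 − 1 = 30.
A5 applies (level before this adjustment is 30 ≥ 15, so +5): 30 + 5 = 35.
A6 applies: 35 − 3 = 32.
Level 32 exceeds the maximum of 24; capped at 24.
Final offense level: 24.
Criminal history: 5 prior points → Category 1 (0-5).
Level 24 falls in the 20-24 band.
Grid: Level 20-24 × Category 1 = 53-62 months.

53-62 months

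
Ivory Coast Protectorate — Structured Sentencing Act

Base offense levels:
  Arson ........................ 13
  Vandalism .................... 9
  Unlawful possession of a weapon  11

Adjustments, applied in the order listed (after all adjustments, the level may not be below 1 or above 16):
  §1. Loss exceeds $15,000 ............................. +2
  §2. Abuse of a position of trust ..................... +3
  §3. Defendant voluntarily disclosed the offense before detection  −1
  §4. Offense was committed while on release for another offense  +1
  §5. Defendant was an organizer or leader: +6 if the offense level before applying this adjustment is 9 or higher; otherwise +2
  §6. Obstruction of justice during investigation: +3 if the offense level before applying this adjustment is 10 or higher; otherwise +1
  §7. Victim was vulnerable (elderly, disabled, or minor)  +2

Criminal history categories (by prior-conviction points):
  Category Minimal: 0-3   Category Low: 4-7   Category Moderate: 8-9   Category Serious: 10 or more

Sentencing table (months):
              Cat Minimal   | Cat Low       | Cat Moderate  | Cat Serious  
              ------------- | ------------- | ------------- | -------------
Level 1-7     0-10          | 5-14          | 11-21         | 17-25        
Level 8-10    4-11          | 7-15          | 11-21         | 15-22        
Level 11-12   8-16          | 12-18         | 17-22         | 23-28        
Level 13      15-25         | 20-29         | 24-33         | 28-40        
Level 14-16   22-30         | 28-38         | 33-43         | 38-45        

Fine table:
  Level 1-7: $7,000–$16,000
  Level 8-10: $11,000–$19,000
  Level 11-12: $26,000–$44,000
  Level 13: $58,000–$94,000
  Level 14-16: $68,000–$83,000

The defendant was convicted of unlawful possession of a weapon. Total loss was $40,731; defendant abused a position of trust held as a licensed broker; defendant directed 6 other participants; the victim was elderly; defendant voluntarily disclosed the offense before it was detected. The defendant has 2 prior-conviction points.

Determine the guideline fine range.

Base offense level for unlawful possession of a weapon: 11.
§1 applies: 11 + 2 = 13.
§2 applies: 13 + 3 = 16.
§3 applies: 16 − 1 = 15.
§5 applies (level before this adjustment is 15 ≥ 9, so +6): 15 + 6 = 21.
§7 applies: 21 + 2 = 23.
Level 23 exceeds the maximum of 16; capped at 16.
Final offense level: 16.
Level 16 falls in the 14-16 band.
Fine table: Level 14-16 → $68,000–$83,000.

$68,000–$83,000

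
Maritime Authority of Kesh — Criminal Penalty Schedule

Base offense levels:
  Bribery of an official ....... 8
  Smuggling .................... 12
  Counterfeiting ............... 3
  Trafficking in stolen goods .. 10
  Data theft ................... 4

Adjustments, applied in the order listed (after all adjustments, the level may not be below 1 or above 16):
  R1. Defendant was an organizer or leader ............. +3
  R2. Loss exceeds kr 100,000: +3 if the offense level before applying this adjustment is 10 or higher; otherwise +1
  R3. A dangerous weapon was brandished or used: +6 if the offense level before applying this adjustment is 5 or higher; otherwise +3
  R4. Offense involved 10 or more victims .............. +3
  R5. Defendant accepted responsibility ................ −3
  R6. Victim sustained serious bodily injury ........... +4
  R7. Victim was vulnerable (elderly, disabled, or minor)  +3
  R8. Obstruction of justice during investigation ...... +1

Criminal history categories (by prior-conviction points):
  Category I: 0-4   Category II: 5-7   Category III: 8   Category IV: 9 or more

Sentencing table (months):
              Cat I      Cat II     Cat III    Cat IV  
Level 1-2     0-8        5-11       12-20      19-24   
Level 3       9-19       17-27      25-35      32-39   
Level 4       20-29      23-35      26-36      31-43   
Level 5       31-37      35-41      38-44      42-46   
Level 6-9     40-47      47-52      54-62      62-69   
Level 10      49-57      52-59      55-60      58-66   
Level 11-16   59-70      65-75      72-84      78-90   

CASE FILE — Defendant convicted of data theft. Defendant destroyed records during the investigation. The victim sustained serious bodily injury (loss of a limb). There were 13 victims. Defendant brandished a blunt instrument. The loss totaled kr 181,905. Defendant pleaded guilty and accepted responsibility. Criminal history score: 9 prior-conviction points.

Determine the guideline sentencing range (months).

Base offense level for data theft: 4.
R2 applies (level before this adjustment is 4 < 10, so +1): 4 + 1 = 5.
R3 applies (level before this adjustment is 5 ≥ 5, so +6): 5 + 6 = 11.
R4 applies: 11 + 3 = 14.
R5 applies: 14 − 3 = 11.
R6 applies: 11 + 4 = 15.
R8 applies: 15 + 1 = 16.
Final offense level: 16.
Criminal history: 9 prior points → Category IV (9+).
Level 16 falls in the 11-16 band.
Grid: Level 11-16 × Category IV = 78-90 months.

78-90 months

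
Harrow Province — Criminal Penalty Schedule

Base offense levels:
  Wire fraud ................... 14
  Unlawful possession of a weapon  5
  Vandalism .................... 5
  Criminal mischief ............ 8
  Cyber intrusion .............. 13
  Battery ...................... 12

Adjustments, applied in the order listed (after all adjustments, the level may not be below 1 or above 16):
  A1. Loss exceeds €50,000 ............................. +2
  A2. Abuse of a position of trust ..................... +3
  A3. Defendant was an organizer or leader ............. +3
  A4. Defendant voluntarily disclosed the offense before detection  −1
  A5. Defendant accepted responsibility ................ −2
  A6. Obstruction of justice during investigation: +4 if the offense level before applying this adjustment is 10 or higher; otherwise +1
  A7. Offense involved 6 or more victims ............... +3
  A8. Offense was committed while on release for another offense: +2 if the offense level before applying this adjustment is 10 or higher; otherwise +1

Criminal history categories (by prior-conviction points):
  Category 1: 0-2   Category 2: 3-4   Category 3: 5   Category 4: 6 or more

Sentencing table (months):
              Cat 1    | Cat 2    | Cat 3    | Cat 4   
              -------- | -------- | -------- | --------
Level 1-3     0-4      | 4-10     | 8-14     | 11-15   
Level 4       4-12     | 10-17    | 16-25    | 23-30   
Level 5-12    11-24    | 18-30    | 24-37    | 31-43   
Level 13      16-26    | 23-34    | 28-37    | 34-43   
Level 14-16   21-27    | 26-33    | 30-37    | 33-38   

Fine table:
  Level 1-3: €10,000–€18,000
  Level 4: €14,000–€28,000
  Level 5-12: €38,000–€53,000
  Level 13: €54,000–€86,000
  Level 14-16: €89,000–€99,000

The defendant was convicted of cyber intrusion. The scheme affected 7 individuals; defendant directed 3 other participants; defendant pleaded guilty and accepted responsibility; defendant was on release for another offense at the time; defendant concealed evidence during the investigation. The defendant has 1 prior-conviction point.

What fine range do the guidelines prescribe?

€89,000–€99,000

Base offense level for cyber intrusion: 13.
A2 does not apply.
A3 applies: 13 + 3 = 16.
A5 applies: 16 − 2 = 14.
A6 applies (level before this adjustment is 14 ≥ 10, so +4): 14 + 4 = 18.
A7 applies: 18 + 3 = 21.
A8 applies (level before this adjustment is 21 ≥ 10, so +2): 21 + 2 = 23.
Level 23 exceeds the maximum of 16; capped at 16.
Final offense level: 16.
Level 16 falls in the 14-16 band.
Fine table: Level 14-16 → €89,000–€99,000.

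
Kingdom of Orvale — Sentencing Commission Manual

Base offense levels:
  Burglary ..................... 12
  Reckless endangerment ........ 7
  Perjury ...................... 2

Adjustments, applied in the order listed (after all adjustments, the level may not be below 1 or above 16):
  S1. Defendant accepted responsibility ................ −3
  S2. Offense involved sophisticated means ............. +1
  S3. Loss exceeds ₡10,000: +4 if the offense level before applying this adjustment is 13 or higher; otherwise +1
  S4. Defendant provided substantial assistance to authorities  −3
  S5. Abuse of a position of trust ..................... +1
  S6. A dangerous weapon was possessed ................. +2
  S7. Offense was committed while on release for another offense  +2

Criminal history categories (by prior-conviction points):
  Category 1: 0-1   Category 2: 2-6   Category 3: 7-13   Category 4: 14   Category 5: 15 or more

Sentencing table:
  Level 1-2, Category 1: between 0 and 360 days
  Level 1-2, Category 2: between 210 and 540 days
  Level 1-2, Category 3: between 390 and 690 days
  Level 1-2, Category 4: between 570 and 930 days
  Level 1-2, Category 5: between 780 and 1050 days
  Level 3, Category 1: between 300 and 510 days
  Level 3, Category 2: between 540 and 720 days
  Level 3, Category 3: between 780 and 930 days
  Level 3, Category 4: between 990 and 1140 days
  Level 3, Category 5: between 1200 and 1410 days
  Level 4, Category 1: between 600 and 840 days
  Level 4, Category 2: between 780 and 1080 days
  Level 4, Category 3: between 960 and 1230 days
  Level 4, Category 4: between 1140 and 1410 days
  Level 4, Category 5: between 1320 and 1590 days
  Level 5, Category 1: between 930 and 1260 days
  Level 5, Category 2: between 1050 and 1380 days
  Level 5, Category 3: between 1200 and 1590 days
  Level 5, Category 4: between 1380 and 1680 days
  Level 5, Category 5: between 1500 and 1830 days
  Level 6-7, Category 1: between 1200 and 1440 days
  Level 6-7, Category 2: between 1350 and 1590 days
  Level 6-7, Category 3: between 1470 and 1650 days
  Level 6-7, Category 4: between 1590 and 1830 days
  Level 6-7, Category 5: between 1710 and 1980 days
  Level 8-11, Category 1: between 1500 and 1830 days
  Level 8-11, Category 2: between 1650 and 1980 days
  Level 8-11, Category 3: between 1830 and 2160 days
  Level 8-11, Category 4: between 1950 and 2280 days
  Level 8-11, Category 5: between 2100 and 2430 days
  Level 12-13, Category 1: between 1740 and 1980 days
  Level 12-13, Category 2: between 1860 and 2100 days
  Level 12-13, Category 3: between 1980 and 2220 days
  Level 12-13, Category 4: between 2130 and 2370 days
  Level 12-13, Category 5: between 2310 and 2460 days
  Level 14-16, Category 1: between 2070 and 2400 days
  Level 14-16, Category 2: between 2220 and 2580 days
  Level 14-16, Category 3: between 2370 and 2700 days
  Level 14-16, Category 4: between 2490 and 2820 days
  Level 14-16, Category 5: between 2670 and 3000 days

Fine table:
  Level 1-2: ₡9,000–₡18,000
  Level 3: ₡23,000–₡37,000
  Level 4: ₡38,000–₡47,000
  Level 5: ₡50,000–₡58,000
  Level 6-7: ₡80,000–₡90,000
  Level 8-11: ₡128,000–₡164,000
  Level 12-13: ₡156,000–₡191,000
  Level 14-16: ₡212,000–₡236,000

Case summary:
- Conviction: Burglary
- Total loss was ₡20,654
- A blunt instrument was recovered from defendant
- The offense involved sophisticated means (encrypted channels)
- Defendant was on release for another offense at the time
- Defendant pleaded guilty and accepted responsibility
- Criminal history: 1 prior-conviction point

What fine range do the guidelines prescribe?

Base offense level for burglary: 12.
S1 applies: 12 − 3 = 9.
S2 applies: 9 + 1 = 10.
S3 applies (level before this adjustment is 10 < 13, so +1): 10 + 1 = 11.
S6 applies: 11 + 2 = 13.
S7 applies: 13 + 2 = 15.
Final offense level: 15.
Level 15 falls in the 14-16 band.
Fine table: Level 14-16 → ₡212,000–₡236,000.

₡212,000–₡236,000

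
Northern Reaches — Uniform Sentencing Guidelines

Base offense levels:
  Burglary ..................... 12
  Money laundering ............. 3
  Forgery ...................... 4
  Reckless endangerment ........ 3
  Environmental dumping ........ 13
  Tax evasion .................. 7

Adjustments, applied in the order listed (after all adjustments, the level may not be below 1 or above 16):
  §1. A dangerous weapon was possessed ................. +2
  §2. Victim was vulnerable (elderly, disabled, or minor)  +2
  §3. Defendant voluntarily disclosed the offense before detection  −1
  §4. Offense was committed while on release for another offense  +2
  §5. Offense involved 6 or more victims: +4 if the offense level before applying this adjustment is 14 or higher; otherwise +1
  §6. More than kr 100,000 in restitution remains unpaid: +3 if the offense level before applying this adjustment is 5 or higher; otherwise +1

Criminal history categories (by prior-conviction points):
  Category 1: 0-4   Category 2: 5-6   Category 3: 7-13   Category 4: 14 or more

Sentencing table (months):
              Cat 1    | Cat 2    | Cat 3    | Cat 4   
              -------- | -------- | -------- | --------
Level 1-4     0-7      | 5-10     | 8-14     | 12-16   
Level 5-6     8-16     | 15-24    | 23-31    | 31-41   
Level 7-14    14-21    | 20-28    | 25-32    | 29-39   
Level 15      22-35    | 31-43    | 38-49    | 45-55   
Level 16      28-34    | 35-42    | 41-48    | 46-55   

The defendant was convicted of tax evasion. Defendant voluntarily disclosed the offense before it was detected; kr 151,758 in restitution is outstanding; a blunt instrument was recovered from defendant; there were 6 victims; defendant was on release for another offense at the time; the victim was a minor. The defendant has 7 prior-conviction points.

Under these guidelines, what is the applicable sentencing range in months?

41-48 months

Base offense level for tax evasion: 7.
§1 applies: 7 + 2 = 9.
§2 applies: 9 + 2 = 11.
§3 applies: 11 − 1 = 10.
§4 applies: 10 + 2 = 12.
§5 applies (level before this adjustment is 12 < 14, so +1): 12 + 1 = 13.
§6 applies (level before this adjustment is 13 ≥ 5, so +3): 13 + 3 = 16.
Final offense level: 16.
Criminal history: 7 prior points → Category 3 (7-13).
Level 16 falls in the 16 band.
Grid: Level 16 × Category 3 = 41-48 months.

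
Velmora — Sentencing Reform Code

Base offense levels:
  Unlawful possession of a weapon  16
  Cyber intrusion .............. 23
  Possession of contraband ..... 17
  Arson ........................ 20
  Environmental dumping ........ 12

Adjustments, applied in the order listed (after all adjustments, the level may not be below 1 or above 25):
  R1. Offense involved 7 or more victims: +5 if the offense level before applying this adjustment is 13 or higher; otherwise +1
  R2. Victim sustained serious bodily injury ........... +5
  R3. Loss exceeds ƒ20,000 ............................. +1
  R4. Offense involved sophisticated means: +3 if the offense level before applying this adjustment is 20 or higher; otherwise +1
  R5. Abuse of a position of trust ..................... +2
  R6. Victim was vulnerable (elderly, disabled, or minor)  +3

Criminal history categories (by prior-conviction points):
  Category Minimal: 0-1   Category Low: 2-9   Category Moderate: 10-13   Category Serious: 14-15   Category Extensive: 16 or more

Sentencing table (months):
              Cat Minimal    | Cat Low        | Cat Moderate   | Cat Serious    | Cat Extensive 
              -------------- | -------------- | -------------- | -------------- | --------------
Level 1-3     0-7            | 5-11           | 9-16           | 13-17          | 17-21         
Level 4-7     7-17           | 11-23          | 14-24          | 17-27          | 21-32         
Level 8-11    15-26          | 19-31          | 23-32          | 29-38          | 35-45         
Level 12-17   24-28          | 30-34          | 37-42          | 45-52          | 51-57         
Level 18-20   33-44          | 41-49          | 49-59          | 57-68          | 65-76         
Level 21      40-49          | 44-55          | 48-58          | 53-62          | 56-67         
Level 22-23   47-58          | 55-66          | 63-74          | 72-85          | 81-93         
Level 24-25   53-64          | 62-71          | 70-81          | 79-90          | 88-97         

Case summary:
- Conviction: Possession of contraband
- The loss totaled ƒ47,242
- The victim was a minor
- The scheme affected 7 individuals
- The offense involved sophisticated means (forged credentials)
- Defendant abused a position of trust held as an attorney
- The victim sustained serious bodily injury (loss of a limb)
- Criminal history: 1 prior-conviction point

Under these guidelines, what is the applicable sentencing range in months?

Base offense level for possession of contraband: 17.
R1 applies (level before this adjustment is 17 ≥ 13, so +5): 17 + 5 = 22.
R2 applies: 22 + 5 = 27.
R3 applies: 27 + 1 = 28.
R4 applies (level before this adjustment is 28 ≥ 20, so +3): 28 + 3 = 31.
R5 applies: 31 + 2 = 33.
R6 applies: 33 + 3 = 36.
Level 36 exceeds the maximum of 25; capped at 25.
Final offense level: 25.
Criminal history: 1 prior point → Category Minimal (0-1).
Level 25 falls in the 24-25 band.
Grid: Level 24-25 × Category Minimal = 53-64 months.

53-64 months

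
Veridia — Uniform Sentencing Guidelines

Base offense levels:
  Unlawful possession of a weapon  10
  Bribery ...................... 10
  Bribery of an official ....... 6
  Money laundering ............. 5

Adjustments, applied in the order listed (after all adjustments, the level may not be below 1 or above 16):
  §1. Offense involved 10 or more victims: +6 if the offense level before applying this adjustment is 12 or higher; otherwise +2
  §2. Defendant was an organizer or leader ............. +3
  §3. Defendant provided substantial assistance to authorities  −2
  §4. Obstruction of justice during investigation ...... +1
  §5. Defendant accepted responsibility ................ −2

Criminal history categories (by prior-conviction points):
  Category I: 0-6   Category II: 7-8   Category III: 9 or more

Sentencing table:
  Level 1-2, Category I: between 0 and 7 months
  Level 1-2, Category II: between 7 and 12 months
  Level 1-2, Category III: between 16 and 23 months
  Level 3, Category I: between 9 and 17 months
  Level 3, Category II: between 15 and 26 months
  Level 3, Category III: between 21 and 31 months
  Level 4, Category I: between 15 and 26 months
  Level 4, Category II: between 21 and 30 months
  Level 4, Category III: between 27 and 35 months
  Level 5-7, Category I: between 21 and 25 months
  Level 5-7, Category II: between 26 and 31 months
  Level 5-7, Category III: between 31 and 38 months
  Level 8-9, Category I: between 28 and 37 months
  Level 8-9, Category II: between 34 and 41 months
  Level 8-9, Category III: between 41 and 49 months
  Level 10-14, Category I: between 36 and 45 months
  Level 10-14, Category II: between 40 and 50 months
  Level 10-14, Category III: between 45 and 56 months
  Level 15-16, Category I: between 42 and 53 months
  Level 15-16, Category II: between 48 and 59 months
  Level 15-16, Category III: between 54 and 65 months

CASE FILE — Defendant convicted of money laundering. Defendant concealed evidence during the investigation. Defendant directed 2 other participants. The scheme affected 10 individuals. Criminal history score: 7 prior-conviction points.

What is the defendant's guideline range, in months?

Base offense level for money laundering: 5.
§1 applies (level before this adjustment is 5 < 12, so +2): 5 + 2 = 7.
§2 applies: 7 + 3 = 10.
§4 applies: 10 + 1 = 11.
Final offense level: 11.
Criminal history: 7 prior points → Category II (7-8).
Level 11 falls in the 10-14 band.
Grid: Level 10-14 × Category II = 40-50 months.

40-50 months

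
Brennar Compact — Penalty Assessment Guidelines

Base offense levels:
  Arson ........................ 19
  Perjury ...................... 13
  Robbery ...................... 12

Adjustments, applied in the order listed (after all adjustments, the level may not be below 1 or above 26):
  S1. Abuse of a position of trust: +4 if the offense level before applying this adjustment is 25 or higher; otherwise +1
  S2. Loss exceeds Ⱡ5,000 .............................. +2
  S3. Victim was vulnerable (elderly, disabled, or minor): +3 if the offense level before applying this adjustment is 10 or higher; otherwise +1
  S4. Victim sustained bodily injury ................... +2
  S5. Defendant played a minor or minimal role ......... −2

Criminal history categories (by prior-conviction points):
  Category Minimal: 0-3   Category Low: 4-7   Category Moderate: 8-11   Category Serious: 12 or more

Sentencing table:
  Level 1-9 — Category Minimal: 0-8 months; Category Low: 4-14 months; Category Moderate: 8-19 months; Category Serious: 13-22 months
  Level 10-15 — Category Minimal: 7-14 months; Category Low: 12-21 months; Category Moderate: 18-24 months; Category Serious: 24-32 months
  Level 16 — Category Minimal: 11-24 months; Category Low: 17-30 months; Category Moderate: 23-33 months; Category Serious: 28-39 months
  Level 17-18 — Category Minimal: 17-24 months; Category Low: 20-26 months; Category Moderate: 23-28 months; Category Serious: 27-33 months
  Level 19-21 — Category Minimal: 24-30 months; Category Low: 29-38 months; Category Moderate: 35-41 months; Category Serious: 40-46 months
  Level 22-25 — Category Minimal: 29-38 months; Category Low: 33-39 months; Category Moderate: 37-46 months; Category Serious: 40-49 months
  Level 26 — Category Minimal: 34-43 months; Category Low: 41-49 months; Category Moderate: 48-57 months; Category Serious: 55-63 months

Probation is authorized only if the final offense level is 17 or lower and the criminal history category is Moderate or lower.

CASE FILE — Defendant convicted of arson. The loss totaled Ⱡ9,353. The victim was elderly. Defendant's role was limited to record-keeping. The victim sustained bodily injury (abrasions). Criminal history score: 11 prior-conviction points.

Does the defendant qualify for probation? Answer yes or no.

Base offense level for arson: 19.
S2 applies: 19 + 2 = 21.
S3 applies (level before this adjustment is 21 ≥ 10, so +3): 21 + 3 = 24.
S4 applies: 24 + 2 = 26.
S5 applies: 26 − 2 = 24.
Final offense level: 24.
Criminal history: 11 prior points → Category Moderate (8-11).
Level 24 falls in the 22-25 band.
Grid: Level 22-25 × Category Moderate = 37-46 months.
Probation check: level 24 > 17 and category Moderate ≤ Moderate → not eligible.

No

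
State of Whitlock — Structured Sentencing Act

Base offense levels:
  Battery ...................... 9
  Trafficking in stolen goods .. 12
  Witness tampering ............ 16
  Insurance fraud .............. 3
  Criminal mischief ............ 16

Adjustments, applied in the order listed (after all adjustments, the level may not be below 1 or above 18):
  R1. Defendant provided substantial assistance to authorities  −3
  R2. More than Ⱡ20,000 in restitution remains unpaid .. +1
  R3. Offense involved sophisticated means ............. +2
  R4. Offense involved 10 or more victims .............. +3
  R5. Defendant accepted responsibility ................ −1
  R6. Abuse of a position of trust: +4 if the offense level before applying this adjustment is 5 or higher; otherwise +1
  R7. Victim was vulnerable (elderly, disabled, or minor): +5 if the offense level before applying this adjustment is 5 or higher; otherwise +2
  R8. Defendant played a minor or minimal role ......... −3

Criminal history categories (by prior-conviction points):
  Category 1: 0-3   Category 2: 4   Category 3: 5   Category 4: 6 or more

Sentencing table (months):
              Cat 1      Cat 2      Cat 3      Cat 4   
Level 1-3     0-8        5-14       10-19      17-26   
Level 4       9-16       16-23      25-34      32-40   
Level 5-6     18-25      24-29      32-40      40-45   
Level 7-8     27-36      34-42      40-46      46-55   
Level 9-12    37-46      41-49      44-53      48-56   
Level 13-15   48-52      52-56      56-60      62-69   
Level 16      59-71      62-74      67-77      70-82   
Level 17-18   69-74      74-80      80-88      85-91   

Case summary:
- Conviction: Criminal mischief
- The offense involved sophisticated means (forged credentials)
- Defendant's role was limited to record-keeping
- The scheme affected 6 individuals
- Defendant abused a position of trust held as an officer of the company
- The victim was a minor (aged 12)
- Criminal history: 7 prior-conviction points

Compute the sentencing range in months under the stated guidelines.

85-91 months

Base offense level for criminal mischief: 16.
R2 does not apply.
R3 applies: 16 + 2 = 18.
R4 does not apply.
R6 applies (level before this adjustment is 18 ≥ 5, so +4): 18 + 4 = 22.
R7 applies (level before this adjustment is 22 ≥ 5, so +5): 22 + 5 = 27.
R8 applies: 27 − 3 = 24.
Level 24 exceeds the maximum of 18; capped at 18.
Final offense level: 18.
Criminal history: 7 prior points → Category 4 (6+).
Level 18 falls in the 17-18 band.
Grid: Level 17-18 × Category 4 = 85-91 months.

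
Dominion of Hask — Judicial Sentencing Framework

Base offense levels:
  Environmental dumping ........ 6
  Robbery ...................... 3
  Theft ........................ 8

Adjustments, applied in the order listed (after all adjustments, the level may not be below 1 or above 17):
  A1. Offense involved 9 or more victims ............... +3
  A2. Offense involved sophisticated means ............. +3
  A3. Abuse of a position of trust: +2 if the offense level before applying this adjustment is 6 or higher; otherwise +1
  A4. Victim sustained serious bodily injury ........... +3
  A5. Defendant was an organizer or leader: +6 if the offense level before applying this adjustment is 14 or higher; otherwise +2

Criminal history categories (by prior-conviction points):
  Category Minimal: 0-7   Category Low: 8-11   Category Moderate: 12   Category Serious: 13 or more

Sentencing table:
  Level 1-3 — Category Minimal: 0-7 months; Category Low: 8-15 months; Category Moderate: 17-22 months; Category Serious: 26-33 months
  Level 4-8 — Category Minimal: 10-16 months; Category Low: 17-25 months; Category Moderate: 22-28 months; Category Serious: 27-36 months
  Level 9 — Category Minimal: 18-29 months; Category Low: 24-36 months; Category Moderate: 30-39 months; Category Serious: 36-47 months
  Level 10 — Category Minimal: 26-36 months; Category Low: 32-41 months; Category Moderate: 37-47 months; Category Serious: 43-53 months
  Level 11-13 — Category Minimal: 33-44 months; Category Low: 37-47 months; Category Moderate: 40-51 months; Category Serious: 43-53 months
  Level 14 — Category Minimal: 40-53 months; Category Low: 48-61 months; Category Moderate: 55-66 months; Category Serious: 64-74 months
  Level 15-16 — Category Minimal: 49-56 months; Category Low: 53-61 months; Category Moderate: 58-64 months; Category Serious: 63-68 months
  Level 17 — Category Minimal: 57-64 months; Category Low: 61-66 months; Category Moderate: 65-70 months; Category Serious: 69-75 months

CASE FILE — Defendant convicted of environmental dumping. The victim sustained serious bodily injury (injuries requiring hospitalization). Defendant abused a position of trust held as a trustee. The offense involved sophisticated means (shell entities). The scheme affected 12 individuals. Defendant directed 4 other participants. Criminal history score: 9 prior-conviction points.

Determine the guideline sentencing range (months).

61-66 months

Base offense level for environmental dumping: 6.
A1 applies: 6 + 3 = 9.
A2 applies: 9 + 3 = 12.
A3 applies (level before this adjustment is 12 ≥ 6, so +2): 12 + 2 = 14.
A4 applies: 14 + 3 = 17.
A5 applies (level before this adjustment is 17 ≥ 14, so +6): 17 + 6 = 23.
Level 23 exceeds the maximum of 17; capped at 17.
Final offense level: 17.
Criminal history: 9 prior points → Category Low (8-11).
Level 17 falls in the 17 band.
Grid: Level 17 × Category Low = 61-66 months.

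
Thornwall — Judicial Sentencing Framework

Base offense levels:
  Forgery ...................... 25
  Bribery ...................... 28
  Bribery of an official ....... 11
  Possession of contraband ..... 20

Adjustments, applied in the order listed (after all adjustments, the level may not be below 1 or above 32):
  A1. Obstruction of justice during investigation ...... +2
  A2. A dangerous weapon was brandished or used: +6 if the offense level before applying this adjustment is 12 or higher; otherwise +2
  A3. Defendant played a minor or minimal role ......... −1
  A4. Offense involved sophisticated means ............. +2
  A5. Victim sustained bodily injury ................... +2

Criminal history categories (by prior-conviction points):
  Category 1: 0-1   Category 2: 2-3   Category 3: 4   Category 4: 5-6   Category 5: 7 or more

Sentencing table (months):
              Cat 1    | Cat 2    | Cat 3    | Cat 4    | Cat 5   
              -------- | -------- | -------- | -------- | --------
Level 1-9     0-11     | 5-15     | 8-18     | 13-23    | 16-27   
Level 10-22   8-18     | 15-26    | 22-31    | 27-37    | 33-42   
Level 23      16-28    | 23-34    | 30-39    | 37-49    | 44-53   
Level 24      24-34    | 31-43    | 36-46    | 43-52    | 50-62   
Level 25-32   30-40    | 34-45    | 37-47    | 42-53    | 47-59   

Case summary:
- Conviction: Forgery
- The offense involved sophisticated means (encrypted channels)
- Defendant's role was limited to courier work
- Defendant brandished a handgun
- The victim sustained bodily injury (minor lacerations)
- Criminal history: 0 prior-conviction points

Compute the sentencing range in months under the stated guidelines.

30-40 months

Base offense level for forgery: 25.
A2 applies (level before this adjustment is 25 ≥ 12, so +6): 25 + 6 = 31.
A3 applies: 31 − 1 = 30.
A4 applies: 30 + 2 = 32.
A5 applies: 32 + 2 = 34.
Level 34 exceeds the maximum of 32; capped at 32.
Final offense level: 32.
Criminal history: 0 prior points → Category 1 (0-1).
Level 32 falls in the 25-32 band.
Grid: Level 25-32 × Category 1 = 30-40 months.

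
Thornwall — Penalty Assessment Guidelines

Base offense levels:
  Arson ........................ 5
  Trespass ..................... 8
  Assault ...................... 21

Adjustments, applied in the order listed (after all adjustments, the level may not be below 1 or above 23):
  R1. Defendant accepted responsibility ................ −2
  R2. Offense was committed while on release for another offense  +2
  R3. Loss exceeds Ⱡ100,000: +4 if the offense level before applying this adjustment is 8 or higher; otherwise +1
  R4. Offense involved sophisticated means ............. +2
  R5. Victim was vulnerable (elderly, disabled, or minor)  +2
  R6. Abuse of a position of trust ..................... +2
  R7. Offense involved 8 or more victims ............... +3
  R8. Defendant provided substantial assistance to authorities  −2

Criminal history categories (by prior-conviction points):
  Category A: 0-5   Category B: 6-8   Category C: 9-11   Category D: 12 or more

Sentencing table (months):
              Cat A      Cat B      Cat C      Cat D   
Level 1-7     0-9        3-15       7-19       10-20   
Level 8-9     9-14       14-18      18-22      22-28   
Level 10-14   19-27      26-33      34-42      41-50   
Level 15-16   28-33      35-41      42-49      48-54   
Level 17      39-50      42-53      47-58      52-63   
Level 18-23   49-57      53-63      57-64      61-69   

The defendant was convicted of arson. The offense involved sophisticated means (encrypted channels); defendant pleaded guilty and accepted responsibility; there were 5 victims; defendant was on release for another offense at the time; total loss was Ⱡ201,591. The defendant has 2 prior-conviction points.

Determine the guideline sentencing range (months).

Base offense level for arson: 5.
R1 applies: 5 − 2 = 3.
R2 applies: 3 + 2 = 5.
R3 applies (level before this adjustment is 5 < 8, so +1): 5 + 1 = 6.
R4 applies: 6 + 2 = 8.
R8 does not apply.
Final offense level: 8.
Criminal history: 2 prior points → Category A (0-5).
Level 8 falls in the 8-9 band.
Grid: Level 8-9 × Category A = 9-14 months.

9-14 months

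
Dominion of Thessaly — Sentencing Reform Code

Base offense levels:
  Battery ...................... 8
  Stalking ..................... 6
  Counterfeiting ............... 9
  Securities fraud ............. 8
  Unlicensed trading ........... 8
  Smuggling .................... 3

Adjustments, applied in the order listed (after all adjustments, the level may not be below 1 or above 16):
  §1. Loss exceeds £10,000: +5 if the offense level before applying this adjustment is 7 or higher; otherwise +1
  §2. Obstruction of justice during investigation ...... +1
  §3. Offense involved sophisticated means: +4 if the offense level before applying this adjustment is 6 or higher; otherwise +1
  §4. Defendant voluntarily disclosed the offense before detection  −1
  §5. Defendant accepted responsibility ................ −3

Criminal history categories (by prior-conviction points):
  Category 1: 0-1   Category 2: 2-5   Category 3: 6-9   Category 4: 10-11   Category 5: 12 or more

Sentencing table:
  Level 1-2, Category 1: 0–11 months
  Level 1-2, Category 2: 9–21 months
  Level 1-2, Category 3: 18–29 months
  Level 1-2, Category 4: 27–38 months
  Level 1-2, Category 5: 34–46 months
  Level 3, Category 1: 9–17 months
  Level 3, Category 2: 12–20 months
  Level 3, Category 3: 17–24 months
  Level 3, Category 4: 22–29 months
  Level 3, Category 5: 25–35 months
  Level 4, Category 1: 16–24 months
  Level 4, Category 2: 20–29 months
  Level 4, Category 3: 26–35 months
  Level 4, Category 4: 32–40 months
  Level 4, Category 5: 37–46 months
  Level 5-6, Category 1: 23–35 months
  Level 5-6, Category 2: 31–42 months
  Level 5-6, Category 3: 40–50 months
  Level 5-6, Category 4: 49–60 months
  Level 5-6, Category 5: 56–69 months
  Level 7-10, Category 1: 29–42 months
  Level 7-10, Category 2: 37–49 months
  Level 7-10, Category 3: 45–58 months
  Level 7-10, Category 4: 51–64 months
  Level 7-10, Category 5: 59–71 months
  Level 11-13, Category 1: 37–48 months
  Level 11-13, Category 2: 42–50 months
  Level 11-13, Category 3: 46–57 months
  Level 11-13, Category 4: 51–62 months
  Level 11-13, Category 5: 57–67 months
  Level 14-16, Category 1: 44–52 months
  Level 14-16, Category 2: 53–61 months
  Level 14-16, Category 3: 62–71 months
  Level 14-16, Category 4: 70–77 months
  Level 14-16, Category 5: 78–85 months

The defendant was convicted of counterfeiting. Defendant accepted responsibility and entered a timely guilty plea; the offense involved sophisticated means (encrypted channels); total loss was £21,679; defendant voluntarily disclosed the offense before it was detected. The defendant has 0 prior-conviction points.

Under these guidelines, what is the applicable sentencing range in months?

Base offense level for counterfeiting: 9.
§1 applies (level before this adjustment is 9 ≥ 7, so +5): 9 + 5 = 14.
§3 applies (level before this adjustment is 14 ≥ 6, so +4): 14 + 4 = 18.
§4 applies: 18 − 1 = 17.
§5 applies: 17 − 3 = 14.
Final offense level: 14.
Criminal history: 0 prior points → Category 1 (0-1).
Level 14 falls in the 14-16 band.
Grid: Level 14-16 × Category 1 = 44-52 months.

44-52 months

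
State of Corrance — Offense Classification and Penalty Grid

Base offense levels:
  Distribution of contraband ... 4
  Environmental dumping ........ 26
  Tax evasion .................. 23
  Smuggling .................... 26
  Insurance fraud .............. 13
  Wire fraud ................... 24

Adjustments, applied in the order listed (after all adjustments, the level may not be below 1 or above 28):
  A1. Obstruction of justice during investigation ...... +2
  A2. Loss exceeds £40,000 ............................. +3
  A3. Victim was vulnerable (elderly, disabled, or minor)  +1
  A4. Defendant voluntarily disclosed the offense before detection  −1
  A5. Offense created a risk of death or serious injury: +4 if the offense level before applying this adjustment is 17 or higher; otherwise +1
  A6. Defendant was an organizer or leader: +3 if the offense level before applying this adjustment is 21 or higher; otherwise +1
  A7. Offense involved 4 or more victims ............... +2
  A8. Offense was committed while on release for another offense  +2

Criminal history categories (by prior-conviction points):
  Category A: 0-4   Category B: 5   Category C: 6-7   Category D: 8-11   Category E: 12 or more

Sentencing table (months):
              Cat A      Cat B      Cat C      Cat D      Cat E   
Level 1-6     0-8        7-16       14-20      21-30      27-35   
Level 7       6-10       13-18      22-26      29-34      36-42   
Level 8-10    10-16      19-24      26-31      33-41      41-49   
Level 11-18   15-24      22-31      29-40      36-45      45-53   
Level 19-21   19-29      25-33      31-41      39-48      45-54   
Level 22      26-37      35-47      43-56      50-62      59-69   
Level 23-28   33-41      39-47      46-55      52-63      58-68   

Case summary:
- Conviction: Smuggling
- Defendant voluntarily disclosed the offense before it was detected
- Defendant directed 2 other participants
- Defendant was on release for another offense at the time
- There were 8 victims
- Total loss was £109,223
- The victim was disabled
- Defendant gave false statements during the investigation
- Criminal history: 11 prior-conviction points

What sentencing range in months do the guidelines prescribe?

52-63 months

Base offense level for smuggling: 26.
A1 applies: 26 + 2 = 28.
A2 applies: 28 + 3 = 31.
A3 applies: 31 + 1 = 32.
A4 applies: 32 − 1 = 31.
A5 does not apply.
A6 applies (level before this adjustment is 31 ≥ 21, so +3): 31 + 3 = 34.
A7 applies: 34 + 2 = 36.
A8 applies: 36 + 2 = 38.
Level 38 exceeds the maximum of 28; capped at 28.
Final offense level: 28.
Criminal history: 11 prior points → Category D (8-11).
Level 28 falls in the 23-28 band.
Grid: Level 23-28 × Category D = 52-63 months.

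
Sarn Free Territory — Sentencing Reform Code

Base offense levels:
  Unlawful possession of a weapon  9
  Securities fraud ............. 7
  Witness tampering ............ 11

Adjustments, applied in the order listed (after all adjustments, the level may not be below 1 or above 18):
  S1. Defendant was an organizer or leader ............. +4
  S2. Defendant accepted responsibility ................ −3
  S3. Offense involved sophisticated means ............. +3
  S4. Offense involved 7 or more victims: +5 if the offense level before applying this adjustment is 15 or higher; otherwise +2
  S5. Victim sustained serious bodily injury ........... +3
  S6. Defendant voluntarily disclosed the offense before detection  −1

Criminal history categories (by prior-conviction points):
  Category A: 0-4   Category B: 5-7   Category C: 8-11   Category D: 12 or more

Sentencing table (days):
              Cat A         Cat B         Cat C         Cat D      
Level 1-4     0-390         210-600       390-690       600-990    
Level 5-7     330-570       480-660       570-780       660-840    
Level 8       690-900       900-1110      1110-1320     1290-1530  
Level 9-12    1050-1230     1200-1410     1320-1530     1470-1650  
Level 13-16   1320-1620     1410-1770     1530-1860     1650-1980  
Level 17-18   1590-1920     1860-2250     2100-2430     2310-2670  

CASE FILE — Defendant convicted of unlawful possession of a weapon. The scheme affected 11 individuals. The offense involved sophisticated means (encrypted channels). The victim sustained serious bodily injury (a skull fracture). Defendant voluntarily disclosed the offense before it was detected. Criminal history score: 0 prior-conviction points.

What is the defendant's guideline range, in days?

Base offense level for unlawful possession of a weapon: 9.
S2 does not apply.
S3 applies: 9 + 3 = 12.
S4 applies (level before this adjustment is 12 < 15, so +2): 12 + 2 = 14.
S5 applies: 14 + 3 = 17.
S6 applies: 17 − 1 = 16.
Final offense level: 16.
Criminal history: 0 prior points → Category A (0-4).
Level 16 falls in the 13-16 band.
Grid: Level 13-16 × Category A = 1320-1620 days.

1320-1620 days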